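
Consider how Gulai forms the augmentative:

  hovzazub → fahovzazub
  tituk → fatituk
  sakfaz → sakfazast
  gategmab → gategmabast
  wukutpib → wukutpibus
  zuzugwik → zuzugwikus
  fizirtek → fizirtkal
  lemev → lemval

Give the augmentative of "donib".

hovzazub and gategmab both end in -b yet inflect differently (fahovzazub, gategmabast), so the final letter is not what conditions the rule; the last vowel is.
"donib" has last vowel 'i'. The stems whose last vowel is 'i' (wukutpib → wukutpibus, zuzugwik → zuzugwikus) add -us.
The other patterns: stems whose last vowel is 'u' add the prefix fa-; stems whose last vowel is 'a' add -ast; stems whose last vowel is 'e' delete the last vowel and add -al.
So donib → donibus.

donibus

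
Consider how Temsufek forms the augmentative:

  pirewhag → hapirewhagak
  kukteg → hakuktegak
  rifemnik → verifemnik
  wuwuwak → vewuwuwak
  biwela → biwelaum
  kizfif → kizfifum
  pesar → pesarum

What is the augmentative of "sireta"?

pirewhag and wuwuwak both have last vowel 'a' yet inflect differently (hapirewhagak, vewuwuwak), so the last vowel is not what conditions the rule; the final letter is.
"sireta" ends in -a. The one such stem in the data (biwela → biwelaum) adds -um, so the same rule applies.
The other patterns: stems ending in -g add ha- … -ak around the stem; stems ending in -k add the prefix ve-.
So sireta → siretaum.

siretaum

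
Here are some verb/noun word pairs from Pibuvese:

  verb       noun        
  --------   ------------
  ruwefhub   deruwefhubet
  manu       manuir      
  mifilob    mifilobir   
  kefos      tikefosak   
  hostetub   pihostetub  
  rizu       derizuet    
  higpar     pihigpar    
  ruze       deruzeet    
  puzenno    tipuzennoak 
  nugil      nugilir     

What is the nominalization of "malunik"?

"malunik" begins with m-. The stems beginning with m- (manu → manuir, mifilob → mifilobir) add -ir.
The other patterns: stems beginning with r- add de- … -et around the stem; stems beginning with h- add the prefix pi-; stems beginning with k- or p- add ti- … -ak around the stem.
So malunik → malunikir.

malunikir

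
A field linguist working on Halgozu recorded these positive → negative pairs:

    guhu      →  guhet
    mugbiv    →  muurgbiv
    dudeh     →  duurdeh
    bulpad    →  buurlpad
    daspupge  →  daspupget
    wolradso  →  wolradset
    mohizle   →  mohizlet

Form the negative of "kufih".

daspupge and dudeh both have last vowel 'e' yet inflect differently (daspupget, duurdeh), so the last vowel is not what conditions the rule; whether the stem ends in a vowel or a consonant is.
"kufih" ends in a consonant. The stems ending in a consonant (bulpad → buurlpad, dudeh → duurdeh, mugbiv → muurgbiv) insert -ur- after the first vowel.
The other pattern: stems ending in a vowel drop the final letter and add -et.
So kufih → kuurfih.

kuurfih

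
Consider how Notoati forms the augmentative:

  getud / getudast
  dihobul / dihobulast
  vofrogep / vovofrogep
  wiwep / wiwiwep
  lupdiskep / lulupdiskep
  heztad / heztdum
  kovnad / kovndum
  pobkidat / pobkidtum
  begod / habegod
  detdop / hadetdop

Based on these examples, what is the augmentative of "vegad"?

vegdum

getud and heztad both end in -d yet inflect differently (getudast, heztdum), so the final letter is not what conditions the rule; the last vowel is.
"vegad" has last vowel 'a'. The stems whose last vowel is 'a' (heztad → heztdum, kovnad → kovndum, pobkidat → pobkidtum) delete the last vowel and add -um.
So vegad → vegdum.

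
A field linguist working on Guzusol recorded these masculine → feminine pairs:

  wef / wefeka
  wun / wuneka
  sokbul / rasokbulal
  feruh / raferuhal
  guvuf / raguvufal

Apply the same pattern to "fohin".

rafohinal

guvuf and wef both end in -f yet inflect differently (raguvufal, wefeka), so the final letter is not what conditions the rule; the number of vowels is.
"fohin" has 2 vowels. The stems with 2 vowels (guvuf → raguvufal, feruh → raferuhal, sokbul → rasokbulal) add ra- … -al around the stem.
The other pattern: stems with 1 vowel add -eka.
So fohin → rafohinal.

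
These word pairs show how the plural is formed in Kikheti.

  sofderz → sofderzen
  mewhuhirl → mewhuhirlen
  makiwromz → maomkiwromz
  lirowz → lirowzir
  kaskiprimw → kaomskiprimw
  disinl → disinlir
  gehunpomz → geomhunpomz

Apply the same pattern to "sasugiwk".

makiwromz and sofderz both end in -z yet inflect differently (maomkiwromz, sofderzen), so the final letter is not what conditions the rule; the second-to-last letter is.
"sasugiwk" has second-to-last letter 'w'. The one such stem in the data (lirowz → lirowzir) adds -ir, so the same rule applies.
So sasugiwk → sasugiwkir.

sasugiwkir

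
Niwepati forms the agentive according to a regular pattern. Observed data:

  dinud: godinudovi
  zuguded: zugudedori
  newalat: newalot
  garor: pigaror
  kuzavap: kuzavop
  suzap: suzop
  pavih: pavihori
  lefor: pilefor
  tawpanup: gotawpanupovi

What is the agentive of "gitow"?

"gitow" has last vowel 'o'. The stems whose last vowel is 'o' (lefor → pilefor, garor → pigaror) add the prefix pi-.
The other patterns: stems whose last vowel is 'a' change the last vowel to 'o'; stems whose last vowel is 'u' add go- … -ovi around the stem; stems whose last vowel is 'e' or 'i' add -ori.
So gitow → pigitow.

pigitow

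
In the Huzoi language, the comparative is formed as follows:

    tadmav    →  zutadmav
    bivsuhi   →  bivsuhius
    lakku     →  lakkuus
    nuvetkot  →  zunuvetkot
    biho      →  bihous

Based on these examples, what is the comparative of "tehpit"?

biho and nuvetkot both have last vowel 'o' yet inflect differently (bihous, zunuvetkot), so the last vowel is not what conditions the rule; whether the stem ends in a vowel or a consonant is.
"tehpit" ends in a consonant. The stems ending in a consonant (nuvetkot → zunuvetkot, tadmav → zutadmav) add the prefix zu-.
The other pattern: stems ending in a vowel add -us.
So tehpit → zutehpit.

zutehpit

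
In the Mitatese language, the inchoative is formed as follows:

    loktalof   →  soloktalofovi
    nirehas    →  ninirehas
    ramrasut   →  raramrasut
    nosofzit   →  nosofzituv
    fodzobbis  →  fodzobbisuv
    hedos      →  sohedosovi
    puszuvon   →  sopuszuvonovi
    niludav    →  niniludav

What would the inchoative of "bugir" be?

bugiruv

"bugir" has last vowel 'i'. The stems whose last vowel is 'i' (nosofzit → nosofzituv, fodzobbis → fodzobbisuv) add -uv.
So bugir → bugiruv.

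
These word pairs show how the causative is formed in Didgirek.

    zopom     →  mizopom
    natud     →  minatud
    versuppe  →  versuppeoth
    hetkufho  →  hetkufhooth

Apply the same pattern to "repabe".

repabeoth

zopom and hetkufho both have last vowel 'o' yet inflect differently (mizopom, hetkufhooth), so the last vowel is not what conditions the rule; whether the stem ends in a vowel or a consonant is.
"repabe" ends in a vowel. The stems ending in a vowel (versuppe → versuppeoth, hetkufho → hetkufhooth) add -oth.
The other pattern: stems ending in a consonant add the prefix mi-.
So repabe → repabeoth.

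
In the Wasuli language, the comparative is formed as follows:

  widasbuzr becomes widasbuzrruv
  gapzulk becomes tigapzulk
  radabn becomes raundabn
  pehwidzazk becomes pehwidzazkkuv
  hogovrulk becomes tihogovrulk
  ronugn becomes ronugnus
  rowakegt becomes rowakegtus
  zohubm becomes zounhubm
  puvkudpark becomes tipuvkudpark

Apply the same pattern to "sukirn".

ronugn and radabn both end in -n yet inflect differently (ronugnus, raundabn), so the final letter is not what conditions the rule; the second-to-last letter is.
"sukirn" has second-to-last letter 'r'. The one such stem in the data (puvkudpark → tipuvkudpark) adds the prefix ti-, so the same rule applies.
The other patterns: stems whose second-to-last letter is 'g' add -us; stems whose second-to-last letter is 'b' insert -un- after the first vowel; stems whose second-to-last letter is 'z' double the final consonant and add -uv.
So sukirn → tisukirn.

tisukirn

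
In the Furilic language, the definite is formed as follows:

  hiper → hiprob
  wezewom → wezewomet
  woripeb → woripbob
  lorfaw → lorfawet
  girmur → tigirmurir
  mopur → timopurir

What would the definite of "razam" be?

razamet

mopur and hiper both end in -r yet inflect differently (timopurir, hiprob), so the final letter is not what conditions the rule; the last vowel is.
"razam" has last vowel 'a'. The one such stem in the data (lorfaw → lorfawet) adds -et, so the same rule applies.
The other patterns: stems whose last vowel is 'u' add ti- … -ir around the stem; stems whose last vowel is 'e' delete the last vowel and add -ob.
So razam → razamet.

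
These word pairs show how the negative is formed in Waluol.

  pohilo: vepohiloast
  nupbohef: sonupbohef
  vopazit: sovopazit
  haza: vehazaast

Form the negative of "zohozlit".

nupbohef and pohilo both have 3 vowels yet inflect differently (sonupbohef, vepohiloast), so the number of vowels is not what conditions the rule; whether the stem ends in a vowel or a consonant is.
"zohozlit" ends in a consonant. The stems ending in a consonant (nupbohef → sonupbohef, vopazit → sovopazit) add the prefix so-.
The other pattern: stems ending in a vowel add ve- … -ast around the stem.
So zohozlit → sozohozlit.

sozohozlit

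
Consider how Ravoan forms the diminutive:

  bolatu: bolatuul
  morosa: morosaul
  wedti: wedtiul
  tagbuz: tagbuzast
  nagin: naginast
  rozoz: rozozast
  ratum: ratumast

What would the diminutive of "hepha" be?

bolatu and tagbuz both have last vowel 'u' yet inflect differently (bolatuul, tagbuzast), so the last vowel is not what conditions the rule; whether the stem ends in a vowel or a consonant is.
"hepha" ends in a vowel. The stems ending in a vowel (bolatu → bolatuul, morosa → morosaul, wedti → wedtiul) add -ul.
The other pattern: stems ending in a consonant add -ast.
So hepha → hephaul.

hephaul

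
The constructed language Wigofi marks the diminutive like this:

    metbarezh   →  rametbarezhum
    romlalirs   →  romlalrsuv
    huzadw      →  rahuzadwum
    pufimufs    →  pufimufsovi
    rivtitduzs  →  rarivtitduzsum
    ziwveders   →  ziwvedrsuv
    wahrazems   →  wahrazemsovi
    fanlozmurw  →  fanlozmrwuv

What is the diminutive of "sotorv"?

sotrvuv

fanlozmurw and huzadw both end in -w yet inflect differently (fanlozmrwuv, rahuzadwum), so the final letter is not what conditions the rule; the second-to-last letter is.
"sotorv" has second-to-last letter 'r'. The stems whose second-to-last letter is 'r' (ziwveders → ziwvedrsuv, romlalirs → romlalrsuv, fanlozmurw → fanlozmrwuv) delete the last vowel and add -uv.
The other patterns: stems whose second-to-last letter is 'd' or 'z' add ra- … -um around the stem; stems whose second-to-last letter is 'f' or 'm' add -ovi.
So sotorv → sotrvuv.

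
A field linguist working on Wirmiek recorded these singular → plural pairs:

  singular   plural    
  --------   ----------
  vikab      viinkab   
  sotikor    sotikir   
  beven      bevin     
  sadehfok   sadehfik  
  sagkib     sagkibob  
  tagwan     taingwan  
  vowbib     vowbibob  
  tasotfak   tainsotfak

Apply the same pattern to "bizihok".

bizihik

vikab and sagkib both end in -b yet inflect differently (viinkab, sagkibob), so the final letter is not what conditions the rule; the last vowel is.
"bizihok" has last vowel 'o'. The stems whose last vowel is 'o' (sotikor → sotikir, sadehfok → sadehfik) change the last vowel to 'i'.
So bizihok → bizihik.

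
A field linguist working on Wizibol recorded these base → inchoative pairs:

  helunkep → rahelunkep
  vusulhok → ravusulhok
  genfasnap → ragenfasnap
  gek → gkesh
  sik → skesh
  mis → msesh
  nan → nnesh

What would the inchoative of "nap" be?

vusulhok and gek both end in -k yet inflect differently (ravusulhok, gkesh), so the final letter is not what conditions the rule; the number of vowels is.
"nap" has 1 vowel. The stems with 1 vowel (gek → gkesh, sik → skesh, mis → msesh) delete the last vowel and add -esh.
So nap → npesh.

npesh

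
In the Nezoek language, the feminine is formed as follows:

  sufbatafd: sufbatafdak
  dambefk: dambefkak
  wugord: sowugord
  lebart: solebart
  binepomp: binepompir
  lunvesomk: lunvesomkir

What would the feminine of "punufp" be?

punufpak

sufbatafd and wugord both end in -d yet inflect differently (sufbatafdak, sowugord), so the final letter is not what conditions the rule; the second-to-last letter is.
"punufp" has second-to-last letter 'f'. The stems whose second-to-last letter is 'f' (sufbatafd → sufbatafdak, dambefk → dambefkak) add -ak.
The other patterns: stems whose second-to-last letter is 'r' add the prefix so-; stems whose second-to-last letter is 'm' add -ir.
So punufp → punufpak.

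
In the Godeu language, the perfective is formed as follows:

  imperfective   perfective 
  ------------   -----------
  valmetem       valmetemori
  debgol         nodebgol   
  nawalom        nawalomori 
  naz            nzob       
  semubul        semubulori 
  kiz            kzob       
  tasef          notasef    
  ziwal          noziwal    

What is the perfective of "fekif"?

nofekif

debgol and semubul both end in -l yet inflect differently (nodebgol, semubulori), so the final letter is not what conditions the rule; the number of vowels is.
"fekif" has 2 vowels. The stems with 2 vowels (debgol → nodebgol, ziwal → noziwal, tasef → notasef) add the prefix no-.
So fekif → nofekif.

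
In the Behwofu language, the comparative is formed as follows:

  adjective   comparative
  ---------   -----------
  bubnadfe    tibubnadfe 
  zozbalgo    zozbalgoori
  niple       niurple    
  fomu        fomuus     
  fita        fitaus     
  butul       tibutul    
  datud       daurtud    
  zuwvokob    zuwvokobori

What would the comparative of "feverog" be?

bubnadfe and niple both end in -e yet inflect differently (tibubnadfe, niurple), so the final letter is not what conditions the rule; the first letter is.
"feverog" begins with f-. The stems beginning with f- (fita → fitaus, fomu → fomuus) add -us.
So feverog → feverogus.

feverogus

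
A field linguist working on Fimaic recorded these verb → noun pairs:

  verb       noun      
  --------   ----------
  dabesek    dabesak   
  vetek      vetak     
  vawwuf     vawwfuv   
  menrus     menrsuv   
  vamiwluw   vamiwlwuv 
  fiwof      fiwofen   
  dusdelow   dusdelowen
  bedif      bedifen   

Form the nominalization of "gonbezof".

gonbezofen

"gonbezof" has last vowel 'o'. The stems whose last vowel is 'o' (fiwof → fiwofen, dusdelow → dusdelowen) add -en.
The other patterns: stems whose last vowel is 'e' change the last vowel to 'a'; stems whose last vowel is 'u' delete the last vowel and add -uv.
So gonbezof → gonbezofen.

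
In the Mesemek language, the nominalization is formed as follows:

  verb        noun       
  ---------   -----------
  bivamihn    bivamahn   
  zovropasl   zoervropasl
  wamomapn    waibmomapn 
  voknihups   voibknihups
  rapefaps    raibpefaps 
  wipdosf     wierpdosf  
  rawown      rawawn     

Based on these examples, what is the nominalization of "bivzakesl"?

biervzakesl

wamomapn and bivamihn both end in -n yet inflect differently (waibmomapn, bivamahn), so the final letter is not what conditions the rule; the second-to-last letter is.
"bivzakesl" has second-to-last letter 's'. The stems whose second-to-last letter is 's' (zovropasl → zoervropasl, wipdosf → wierpdosf) insert -er- after the first vowel.
So bivzakesl → biervzakesl.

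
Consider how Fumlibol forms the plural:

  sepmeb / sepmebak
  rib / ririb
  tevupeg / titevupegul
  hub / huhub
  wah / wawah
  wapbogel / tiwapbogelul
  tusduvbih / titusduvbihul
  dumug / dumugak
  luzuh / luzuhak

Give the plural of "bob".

bobob

"bob" has 1 vowel. The stems with 1 vowel (rib → ririb, hub → huhub, wah → wawah) repeat the first consonant+vowel as a prefix.
So bob → bobob.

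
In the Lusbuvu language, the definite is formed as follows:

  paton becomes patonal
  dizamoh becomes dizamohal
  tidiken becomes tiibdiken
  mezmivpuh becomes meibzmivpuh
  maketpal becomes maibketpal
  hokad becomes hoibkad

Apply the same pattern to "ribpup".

riibbpup

"ribpup" has last vowel 'u'. The one such stem in the data (mezmivpuh → meibzmivpuh) inserts -ib- after the first vowel (as do tidiken, maketpal), so the same rule applies.
So ribpup → riibbpup.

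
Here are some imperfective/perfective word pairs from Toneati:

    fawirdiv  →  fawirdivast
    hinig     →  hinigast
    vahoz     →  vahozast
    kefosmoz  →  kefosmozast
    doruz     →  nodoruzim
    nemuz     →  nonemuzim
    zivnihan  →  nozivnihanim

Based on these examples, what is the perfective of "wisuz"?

vahoz and doruz both end in -z yet inflect differently (vahozast, nodoruzim), so the final letter is not what conditions the rule; the last vowel is.
"wisuz" has last vowel 'u'. The stems whose last vowel is 'u' (doruz → nodoruzim, nemuz → nonemuzim) add no- … -im around the stem.
So wisuz → nowisuzim.

nowisuzim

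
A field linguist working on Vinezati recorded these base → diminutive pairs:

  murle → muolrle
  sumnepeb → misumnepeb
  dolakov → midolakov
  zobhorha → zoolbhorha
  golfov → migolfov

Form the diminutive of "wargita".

waolrgita

"wargita" ends in a vowel. The stems ending in a vowel (murle → muolrle, zobhorha → zoolbhorha) insert -ol- after the first vowel.
So wargita → waolrgita.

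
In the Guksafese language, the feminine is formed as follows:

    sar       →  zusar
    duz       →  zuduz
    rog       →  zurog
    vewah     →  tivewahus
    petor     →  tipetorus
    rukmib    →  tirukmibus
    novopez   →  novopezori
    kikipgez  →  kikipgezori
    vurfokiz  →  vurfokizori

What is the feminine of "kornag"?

"kornag" has 2 vowels. The stems with 2 vowels (vewah → tivewahus, petor → tipetorus, rukmib → tirukmibus) add ti- … -us around the stem.
The other patterns: stems with 1 vowel add the prefix zu-; stems with 3 vowels add -ori.
So kornag → tikornagus.

tikornagus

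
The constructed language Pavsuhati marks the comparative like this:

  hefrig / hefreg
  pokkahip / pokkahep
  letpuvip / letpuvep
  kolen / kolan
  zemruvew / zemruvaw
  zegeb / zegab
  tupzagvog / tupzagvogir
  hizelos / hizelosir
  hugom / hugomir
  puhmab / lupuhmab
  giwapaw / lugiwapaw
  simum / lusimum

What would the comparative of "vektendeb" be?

"vektendeb" has last vowel 'e'. The stems whose last vowel is 'e' (kolen → kolan, zemruvew → zemruvaw, zegeb → zegab) change the last vowel to 'a'.
So vektendeb → vektendab.

vektendab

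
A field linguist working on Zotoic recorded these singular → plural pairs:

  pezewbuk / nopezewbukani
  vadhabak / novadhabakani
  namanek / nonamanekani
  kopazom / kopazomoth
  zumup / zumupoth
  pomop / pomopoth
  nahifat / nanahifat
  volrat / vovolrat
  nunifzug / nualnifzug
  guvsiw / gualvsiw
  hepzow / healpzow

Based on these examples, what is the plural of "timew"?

tialmew

pezewbuk and zumup both have last vowel 'u' yet inflect differently (nopezewbukani, zumupoth), so the last vowel is not what conditions the rule; the final letter is.
"timew" ends in -w. The stems ending in -w (guvsiw → gualvsiw, hepzow → healpzow) insert -al- after the first vowel.
The other patterns: stems ending in -k add no- … -ani around the stem; stems ending in -m or -p add -oth; stems ending in -t repeat the first consonant+vowel as a prefix.
So timew → tialmew.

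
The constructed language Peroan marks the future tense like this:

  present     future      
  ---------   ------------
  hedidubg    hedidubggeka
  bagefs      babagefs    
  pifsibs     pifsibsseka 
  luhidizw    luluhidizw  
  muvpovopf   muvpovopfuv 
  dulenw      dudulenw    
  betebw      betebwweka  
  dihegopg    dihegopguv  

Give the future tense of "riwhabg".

"riwhabg" has second-to-last letter 'b'. The stems whose second-to-last letter is 'b' (pifsibs → pifsibsseka, hedidubg → hedidubggeka, betebw → betebwweka) double the final consonant and add -eka.
The other patterns: stems whose second-to-last letter is 'p' add -uv; stems whose second-to-last letter is 'f', 'n' or 'z' repeat the first consonant+vowel as a prefix.
So riwhabg → riwhabggeka.

riwhabggeka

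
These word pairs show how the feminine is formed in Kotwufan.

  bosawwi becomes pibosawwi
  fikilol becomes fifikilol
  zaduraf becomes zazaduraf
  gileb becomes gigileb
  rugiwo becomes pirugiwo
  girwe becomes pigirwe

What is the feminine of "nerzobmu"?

pinerzobmu

gileb and girwe both have last vowel 'e' yet inflect differently (gigileb, pigirwe), so the last vowel is not what conditions the rule; whether the stem ends in a vowel or a consonant is.
"nerzobmu" ends in a vowel. The stems ending in a vowel (girwe → pigirwe, bosawwi → pibosawwi, rugiwo → pirugiwo) add the prefix pi-.
So nerzobmu → pinerzobmu.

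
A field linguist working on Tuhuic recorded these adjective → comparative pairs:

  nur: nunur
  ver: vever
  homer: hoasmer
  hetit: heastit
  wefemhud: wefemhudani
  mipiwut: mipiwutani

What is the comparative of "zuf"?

zuzuf

nur and homer both end in -r yet inflect differently (nunur, hoasmer), so the final letter is not what conditions the rule; the number of vowels is.
"zuf" has 1 vowel. The stems with 1 vowel (nur → nunur, ver → vever) repeat the first consonant+vowel as a prefix.
The other patterns: stems with 2 vowels insert -as- after the first vowel; stems with 3 vowels add -ani.
So zuf → zuzuf.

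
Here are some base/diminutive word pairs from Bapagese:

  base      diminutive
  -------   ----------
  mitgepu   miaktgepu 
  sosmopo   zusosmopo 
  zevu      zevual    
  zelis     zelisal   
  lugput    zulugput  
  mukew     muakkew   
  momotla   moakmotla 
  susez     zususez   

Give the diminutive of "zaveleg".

zevu and mitgepu both end in -u yet inflect differently (zevual, miaktgepu), so the final letter is not what conditions the rule; the first letter is.
"zaveleg" begins with z-. The stems beginning with z- (zevu → zevual, zelis → zelisal) add -al.
The other patterns: stems beginning with m- insert -ak- after the first vowel; stems beginning with l- or s- add the prefix zu-.
So zaveleg → zavelegal.

zavelegal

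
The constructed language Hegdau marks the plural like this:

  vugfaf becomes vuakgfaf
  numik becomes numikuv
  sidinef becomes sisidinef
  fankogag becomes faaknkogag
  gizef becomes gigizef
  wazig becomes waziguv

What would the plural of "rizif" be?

gizef and vugfaf both end in -f yet inflect differently (gigizef, vuakgfaf), so the final letter is not what conditions the rule; the last vowel is.
"rizif" has last vowel 'i'. The stems whose last vowel is 'i' (wazig → waziguv, numik → numikuv) add -uv.
The other patterns: stems whose last vowel is 'e' repeat the first consonant+vowel as a prefix; stems whose last vowel is 'a' insert -ak- after the first vowel.
So rizif → rizifuv.

rizifuv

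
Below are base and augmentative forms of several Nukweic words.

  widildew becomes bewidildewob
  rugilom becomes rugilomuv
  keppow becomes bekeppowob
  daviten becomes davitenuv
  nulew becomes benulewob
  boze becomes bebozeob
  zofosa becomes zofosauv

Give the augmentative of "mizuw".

bemizuwob

nulew and daviten both have last vowel 'e' yet inflect differently (benulewob, davitenuv), so the last vowel is not what conditions the rule; the final letter is.
"mizuw" ends in -w. The stems ending in -w (nulew → benulewob, widildew → bewidildewob, keppow → bekeppowob) add be- … -ob around the stem.
So mizuw → bemizuwob.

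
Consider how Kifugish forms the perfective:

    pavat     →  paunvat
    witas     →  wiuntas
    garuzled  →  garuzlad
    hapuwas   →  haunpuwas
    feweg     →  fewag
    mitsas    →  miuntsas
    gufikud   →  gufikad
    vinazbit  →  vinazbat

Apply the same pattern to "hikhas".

pavat and vinazbit both end in -t yet inflect differently (paunvat, vinazbat), so the final letter is not what conditions the rule; the last vowel is.
"hikhas" has last vowel 'a'. The stems whose last vowel is 'a' (pavat → paunvat, witas → wiuntas, mitsas → miuntsas) insert -un- after the first vowel.
The other pattern: stems whose last vowel is 'e', 'i' or 'u' change the last vowel to 'a'.
So hikhas → hiunkhas.

hiunkhas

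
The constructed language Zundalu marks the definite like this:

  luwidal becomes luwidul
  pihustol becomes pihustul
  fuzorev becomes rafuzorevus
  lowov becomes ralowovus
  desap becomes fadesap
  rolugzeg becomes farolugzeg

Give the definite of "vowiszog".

"vowiszog" ends in -g. The one such stem in the data (rolugzeg → farolugzeg) adds the prefix fa-, so the same rule applies.
The other patterns: stems ending in -l change the last vowel to 'u'; stems ending in -v add ra- … -us around the stem.
So vowiszog → favowiszog.

favowiszog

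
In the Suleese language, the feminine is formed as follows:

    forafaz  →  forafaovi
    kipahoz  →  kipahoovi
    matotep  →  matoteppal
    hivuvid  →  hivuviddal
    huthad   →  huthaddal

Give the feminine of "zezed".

forafaz and huthad both have last vowel 'a' yet inflect differently (forafaovi, huthaddal), so the last vowel is not what conditions the rule; the final letter is.
"zezed" ends in -d. The stems ending in -d (huthad → huthaddal, hivuvid → hivuviddal) double the final consonant and add -al.
The other pattern: stems ending in -z drop the final letter and add -ovi.
So zezed → zezeddal.

zezeddal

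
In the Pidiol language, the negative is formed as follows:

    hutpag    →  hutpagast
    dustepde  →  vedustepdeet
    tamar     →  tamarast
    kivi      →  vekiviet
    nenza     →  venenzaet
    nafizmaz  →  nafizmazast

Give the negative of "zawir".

zawirast

nafizmaz and nenza both have last vowel 'a' yet inflect differently (nafizmazast, venenzaet), so the last vowel is not what conditions the rule; whether the stem ends in a vowel or a consonant is.
"zawir" ends in a consonant. The stems ending in a consonant (nafizmaz → nafizmazast, tamar → tamarast, hutpag → hutpagast) add -ast.
The other pattern: stems ending in a vowel add ve- … -et around the stem.
So zawir → zawirast.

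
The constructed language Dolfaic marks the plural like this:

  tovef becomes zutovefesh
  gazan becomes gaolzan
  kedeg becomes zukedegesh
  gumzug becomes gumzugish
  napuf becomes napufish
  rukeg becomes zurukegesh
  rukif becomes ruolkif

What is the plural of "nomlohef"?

zunomlohefesh

gumzug and rukeg both end in -g yet inflect differently (gumzugish, zurukegesh), so the final letter is not what conditions the rule; the last vowel is.
"nomlohef" has last vowel 'e'. The stems whose last vowel is 'e' (rukeg → zurukegesh, tovef → zutovefesh, kedeg → zukedegesh) add zu- … -esh around the stem.
The other patterns: stems whose last vowel is 'u' add -ish; stems whose last vowel is 'a' or 'i' insert -ol- after the first vowel.
So nomlohef → zunomlohefesh.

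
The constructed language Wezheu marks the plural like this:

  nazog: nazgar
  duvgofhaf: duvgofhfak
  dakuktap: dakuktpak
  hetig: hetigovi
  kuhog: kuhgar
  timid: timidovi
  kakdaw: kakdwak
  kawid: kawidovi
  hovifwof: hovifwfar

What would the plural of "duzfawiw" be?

nazog and hetig both end in -g yet inflect differently (nazgar, hetigovi), so the final letter is not what conditions the rule; the last vowel is.
"duzfawiw" has last vowel 'i'. The stems whose last vowel is 'i' (hetig → hetigovi, timid → timidovi, kawid → kawidovi) add -ovi.
So duzfawiw → duzfawiwovi.

duzfawiwovi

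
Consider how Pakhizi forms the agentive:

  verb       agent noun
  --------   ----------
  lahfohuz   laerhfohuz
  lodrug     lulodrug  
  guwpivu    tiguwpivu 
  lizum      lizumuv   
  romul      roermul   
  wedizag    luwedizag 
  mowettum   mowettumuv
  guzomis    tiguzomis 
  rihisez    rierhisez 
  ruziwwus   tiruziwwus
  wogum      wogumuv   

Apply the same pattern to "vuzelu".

tivuzelu

lizum and lodrug both have last vowel 'u' yet inflect differently (lizumuv, lulodrug), so the last vowel is not what conditions the rule; the final letter is.
"vuzelu" ends in -u. The one such stem in the data (guwpivu → tiguwpivu) adds the prefix ti-, so the same rule applies.
The other patterns: stems ending in -m add -uv; stems ending in -g add the prefix lu-; stems ending in -l or -z insert -er- after the first vowel.
So vuzelu → tivuzelu.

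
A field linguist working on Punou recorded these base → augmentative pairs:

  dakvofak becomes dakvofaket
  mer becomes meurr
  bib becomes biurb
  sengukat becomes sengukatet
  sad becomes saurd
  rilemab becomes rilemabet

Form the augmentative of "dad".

"dad" has 1 vowel. The stems with 1 vowel (bib → biurb, sad → saurd, mer → meurr) insert -ur- after the first vowel.
So dad → daurd.

daurd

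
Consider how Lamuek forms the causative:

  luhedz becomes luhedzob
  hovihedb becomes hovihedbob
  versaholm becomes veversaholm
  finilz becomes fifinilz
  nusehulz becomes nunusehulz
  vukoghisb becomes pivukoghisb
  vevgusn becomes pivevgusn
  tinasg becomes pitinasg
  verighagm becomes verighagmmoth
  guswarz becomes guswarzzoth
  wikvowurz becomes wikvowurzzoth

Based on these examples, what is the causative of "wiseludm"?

wiseludmob

luhedz and finilz both end in -z yet inflect differently (luhedzob, fifinilz), so the final letter is not what conditions the rule; the second-to-last letter is.
"wiseludm" has second-to-last letter 'd'. The stems whose second-to-last letter is 'd' (luhedz → luhedzob, hovihedb → hovihedbob) add -ob.
So wiseludm → wiseludmob.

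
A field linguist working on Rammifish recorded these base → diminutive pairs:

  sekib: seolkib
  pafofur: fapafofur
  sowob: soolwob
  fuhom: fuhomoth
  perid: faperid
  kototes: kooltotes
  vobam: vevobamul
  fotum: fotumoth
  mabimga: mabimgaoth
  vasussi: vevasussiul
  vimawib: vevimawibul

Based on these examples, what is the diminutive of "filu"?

"filu" begins with f-. The stems beginning with f- (fotum → fotumoth, fuhom → fuhomoth) add -oth.
So filu → filuoth.

filuoth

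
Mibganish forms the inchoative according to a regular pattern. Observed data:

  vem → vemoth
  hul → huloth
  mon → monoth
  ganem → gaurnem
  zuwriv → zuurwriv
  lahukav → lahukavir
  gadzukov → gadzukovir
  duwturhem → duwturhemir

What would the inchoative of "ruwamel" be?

"ruwamel" has 3 vowels. The stems with 3 vowels (lahukav → lahukavir, gadzukov → gadzukovir, duwturhem → duwturhemir) add -ir.
So ruwamel → ruwamelir.

ruwamelir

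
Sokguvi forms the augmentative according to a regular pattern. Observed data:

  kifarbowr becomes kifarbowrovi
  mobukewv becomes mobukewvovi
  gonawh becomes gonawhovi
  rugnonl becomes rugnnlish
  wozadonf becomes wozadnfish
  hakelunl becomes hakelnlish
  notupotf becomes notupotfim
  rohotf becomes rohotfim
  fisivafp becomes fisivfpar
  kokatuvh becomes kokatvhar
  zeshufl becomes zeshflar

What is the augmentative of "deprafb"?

deprfbar

wozadonf and notupotf both end in -f yet inflect differently (wozadnfish, notupotfim), so the final letter is not what conditions the rule; the second-to-last letter is.
"deprafb" has second-to-last letter 'f'. The stems whose second-to-last letter is 'f' (fisivafp → fisivfpar, zeshufl → zeshflar) delete the last vowel and add -ar.
So deprafb → deprfbar.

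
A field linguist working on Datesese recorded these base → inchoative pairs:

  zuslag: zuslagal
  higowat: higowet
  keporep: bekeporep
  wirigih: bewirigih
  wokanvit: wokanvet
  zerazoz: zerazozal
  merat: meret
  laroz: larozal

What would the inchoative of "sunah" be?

higowat and zuslag both have last vowel 'a' yet inflect differently (higowet, zuslagal), so the last vowel is not what conditions the rule; the final letter is.
"sunah" ends in -h. The one such stem in the data (wirigih → bewirigih) adds the prefix be-, so the same rule applies.
So sunah → besunah.

besunah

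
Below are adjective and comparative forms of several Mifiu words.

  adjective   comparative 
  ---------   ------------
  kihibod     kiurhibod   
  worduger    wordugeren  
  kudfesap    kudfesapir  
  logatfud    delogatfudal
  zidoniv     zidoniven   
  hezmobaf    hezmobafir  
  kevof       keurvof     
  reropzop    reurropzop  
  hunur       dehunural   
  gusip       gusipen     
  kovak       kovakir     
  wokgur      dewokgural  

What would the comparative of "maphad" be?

"maphad" has last vowel 'a'. The stems whose last vowel is 'a' (kovak → kovakir, hezmobaf → hezmobafir, kudfesap → kudfesapir) add -ir.
So maphad → maphadir.

maphadir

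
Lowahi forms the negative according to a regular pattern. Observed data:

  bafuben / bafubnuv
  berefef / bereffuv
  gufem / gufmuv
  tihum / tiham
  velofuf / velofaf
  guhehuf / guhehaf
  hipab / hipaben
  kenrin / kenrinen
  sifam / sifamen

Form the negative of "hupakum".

gufem and tihum both end in -m yet inflect differently (gufmuv, tiham), so the final letter is not what conditions the rule; the last vowel is.
"hupakum" has last vowel 'u'. The stems whose last vowel is 'u' (tihum → tiham, velofuf → velofaf, guhehuf → guhehaf) change the last vowel to 'a'.
The other patterns: stems whose last vowel is 'e' delete the last vowel and add -uv; stems whose last vowel is 'a' or 'i' add -en.
So hupakum → hupakam.

hupakam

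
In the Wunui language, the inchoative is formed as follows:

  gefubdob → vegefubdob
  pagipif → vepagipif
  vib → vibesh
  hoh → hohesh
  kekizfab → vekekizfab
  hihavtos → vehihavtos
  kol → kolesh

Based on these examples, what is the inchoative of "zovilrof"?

vezovilrof

"zovilrof" has 3 vowels. The stems with 3 vowels (gefubdob → vegefubdob, hihavtos → vehihavtos, kekizfab → vekekizfab) add the prefix ve-.
So zovilrof → vezovilrof.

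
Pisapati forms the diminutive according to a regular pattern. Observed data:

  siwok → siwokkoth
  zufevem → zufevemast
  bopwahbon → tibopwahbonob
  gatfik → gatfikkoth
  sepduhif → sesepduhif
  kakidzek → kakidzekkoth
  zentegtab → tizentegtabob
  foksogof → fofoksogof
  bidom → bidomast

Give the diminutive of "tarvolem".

foksogof and bidom both have last vowel 'o' yet inflect differently (fofoksogof, bidomast), so the last vowel is not what conditions the rule; the final letter is.
"tarvolem" ends in -m. The stems ending in -m (zufevem → zufevemast, bidom → bidomast) add -ast.
The other patterns: stems ending in -f repeat the first consonant+vowel as a prefix; stems ending in -k double the final consonant and add -oth; stems ending in -b or -n add ti- … -ob around the stem.
So tarvolem → tarvolemast.

tarvolemast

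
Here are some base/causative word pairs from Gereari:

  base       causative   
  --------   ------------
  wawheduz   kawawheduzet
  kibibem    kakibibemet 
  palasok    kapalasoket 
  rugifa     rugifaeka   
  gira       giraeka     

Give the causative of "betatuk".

wawheduz and rugifa both have 3 vowels yet inflect differently (kawawheduzet, rugifaeka), so the number of vowels is not what conditions the rule; whether the stem ends in a vowel or a consonant is.
"betatuk" ends in a consonant. The stems ending in a consonant (wawheduz → kawawheduzet, kibibem → kakibibemet, palasok → kapalasoket) add ka- … -et around the stem.
The other pattern: stems ending in a vowel add -eka.
So betatuk → kabetatuket.

kabetatuket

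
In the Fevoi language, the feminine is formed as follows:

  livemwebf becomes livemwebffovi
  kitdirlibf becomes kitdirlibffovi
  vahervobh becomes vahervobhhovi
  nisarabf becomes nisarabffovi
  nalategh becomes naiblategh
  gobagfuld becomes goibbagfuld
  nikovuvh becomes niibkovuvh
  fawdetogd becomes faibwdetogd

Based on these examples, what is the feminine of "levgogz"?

leibvgogz

vahervobh and nalategh both end in -h yet inflect differently (vahervobhhovi, naiblategh), so the final letter is not what conditions the rule; the second-to-last letter is.
"levgogz" has second-to-last letter 'g'. The stems whose second-to-last letter is 'g' (nalategh → naiblategh, fawdetogd → faibwdetogd) insert -ib- after the first vowel.
So levgogz → leibvgogz.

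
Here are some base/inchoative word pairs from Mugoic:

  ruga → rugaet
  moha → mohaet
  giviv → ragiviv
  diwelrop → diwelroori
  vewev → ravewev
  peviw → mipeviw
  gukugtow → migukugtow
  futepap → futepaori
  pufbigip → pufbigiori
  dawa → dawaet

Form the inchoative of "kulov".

rakulov

"kulov" ends in -v. The stems ending in -v (giviv → ragiviv, vewev → ravewev) add the prefix ra-.
The other patterns: stems ending in -p drop the final letter and add -ori; stems ending in -a add -et; stems ending in -w add the prefix mi-.
So kulov → rakulov.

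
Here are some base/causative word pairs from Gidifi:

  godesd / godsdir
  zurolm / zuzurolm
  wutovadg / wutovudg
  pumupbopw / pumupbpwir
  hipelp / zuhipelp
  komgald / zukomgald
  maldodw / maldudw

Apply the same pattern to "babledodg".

maldodw and pumupbopw both end in -w yet inflect differently (maldudw, pumupbpwir), so the final letter is not what conditions the rule; the second-to-last letter is.
"babledodg" has second-to-last letter 'd'. The stems whose second-to-last letter is 'd' (wutovadg → wutovudg, maldodw → maldudw) change the last vowel to 'u'.
The other patterns: stems whose second-to-last letter is 'l' add the prefix zu-; stems whose second-to-last letter is 'p' or 's' delete the last vowel and add -ir.
So babledodg → babledudg.

babledudg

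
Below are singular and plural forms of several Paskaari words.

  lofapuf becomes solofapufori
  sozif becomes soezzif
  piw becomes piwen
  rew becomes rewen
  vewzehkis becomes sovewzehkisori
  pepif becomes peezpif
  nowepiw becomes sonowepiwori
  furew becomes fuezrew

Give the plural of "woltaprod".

piw and furew both end in -w yet inflect differently (piwen, fuezrew), so the final letter is not what conditions the rule; the number of vowels is.
"woltaprod" has 3 vowels. The stems with 3 vowels (lofapuf → solofapufori, vewzehkis → sovewzehkisori, nowepiw → sonowepiwori) add so- … -ori around the stem.
The other patterns: stems with 1 vowel add -en; stems with 2 vowels insert -ez- after the first vowel.
So woltaprod → sowoltaprodori.

sowoltaprodori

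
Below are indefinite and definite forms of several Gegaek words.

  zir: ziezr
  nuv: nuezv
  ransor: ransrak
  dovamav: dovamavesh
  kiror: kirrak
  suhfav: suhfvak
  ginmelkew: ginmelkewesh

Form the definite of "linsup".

linspak

zir and ransor both end in -r yet inflect differently (ziezr, ransrak), so the final letter is not what conditions the rule; the number of vowels is.
"linsup" has 2 vowels. The stems with 2 vowels (ransor → ransrak, suhfav → suhfvak, kiror → kirrak) delete the last vowel and add -ak.
The other patterns: stems with 1 vowel insert -ez- after the first vowel; stems with 3 vowels add -esh.
So linsup → linspak.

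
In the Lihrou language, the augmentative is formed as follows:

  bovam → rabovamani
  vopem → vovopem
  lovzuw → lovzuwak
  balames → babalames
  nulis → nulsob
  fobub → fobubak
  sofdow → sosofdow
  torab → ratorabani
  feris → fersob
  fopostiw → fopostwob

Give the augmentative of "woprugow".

torab and fobub both end in -b yet inflect differently (ratorabani, fobubak), so the final letter is not what conditions the rule; the last vowel is.
"woprugow" has last vowel 'o'. The one such stem in the data (sofdow → sosofdow) repeats the first consonant+vowel as a prefix (as do balames, vopem), so the same rule applies.
The other patterns: stems whose last vowel is 'a' add ra- … -ani around the stem; stems whose last vowel is 'u' add -ak; stems whose last vowel is 'i' delete the last vowel and add -ob.
So woprugow → wowoprugow.

wowoprugow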